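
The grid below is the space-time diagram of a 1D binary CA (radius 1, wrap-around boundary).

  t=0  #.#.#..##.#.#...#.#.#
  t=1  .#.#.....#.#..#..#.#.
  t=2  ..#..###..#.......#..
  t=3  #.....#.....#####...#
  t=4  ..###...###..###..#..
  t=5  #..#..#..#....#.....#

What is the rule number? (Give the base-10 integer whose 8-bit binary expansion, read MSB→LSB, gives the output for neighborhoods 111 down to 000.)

161

  ###|#  b7=1 t=2,i=6
  ##.|.  b6=0 t=0,i=0
  #.#|#  b5=1 t=0,i=1
  #..|.  b4=0 t=0,i=5
  .##|.  b3=0 t=0,i=7
  .#.|.  b2=0 t=0,i=2
  ..#|.  b1=0 t=0,i=6
  ...|#  b0=1 t=0,i=14
  bits 10100001 = 161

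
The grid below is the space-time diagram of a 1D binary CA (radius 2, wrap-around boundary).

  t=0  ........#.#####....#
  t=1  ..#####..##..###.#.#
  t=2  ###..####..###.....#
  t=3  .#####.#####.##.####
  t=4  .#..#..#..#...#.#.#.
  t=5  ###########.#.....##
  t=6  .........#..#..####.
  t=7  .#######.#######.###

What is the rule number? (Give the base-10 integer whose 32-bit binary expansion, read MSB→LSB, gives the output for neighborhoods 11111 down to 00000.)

1402874523

  ##### -> .   bit 31 = 0  t=0,i=12
  ####. -> #   bit 30 = 1  t=0,i=13
  ###.# -> .   bit 29 = 0  t=1,i=15
  ###.. -> #   bit 28 = 1  t=0,i=14
  ##.## -> .   bit 27 = 0  t=3,i=0
  ##.#. -> .   bit 26 = 0  t=1,i=16
  ##..# -> #   bit 25 = 1  t=1,i=7
  ##... -> #   bit 24 = 1  t=0,i=15
  #.### -> #   bit 23 = 1  t=0,i=10
  #.##. -> .   bit 22 = 0  t=3,i=13
  #.#.# -> .   bit 21 = 0  t=1,i=17
  #.#.. -> #   bit 20 = 1  t=1,i=19
  #..## -> #   bit 19 = 1  t=1,i=1
  #..#. -> #   bit 18 = 1  t=4,i=0
  #...# -> #   bit 17 = 1  t=4,i=12
  #.... -> .   bit 16 = 0  t=0,i=1
  .#### -> .   bit 15 = 0  t=0,i=11
  .###. -> .   bit 14 = 0  t=1,i=14
  .##.# -> #   bit 13 = 1  t=3,i=14
  .##.. -> .   bit 12 = 0  t=1,i=10
  .#.## -> #   bit 11 = 1  t=0,i=9
  .#.#. -> .   bit 10 = 0  t=1,i=18
  .#..# -> #   bit 9 = 1  t=1,i=0
  .#... -> .   bit 8 = 0  t=0,i=0
  ..### -> #   bit 7 = 1  t=1,i=2
  ..##. -> .   bit 6 = 0  t=1,i=9
  ..#.# -> .   bit 5 = 0  t=0,i=8
  ..#.. -> #   bit 4 = 1  t=0,i=19
  ...## -> #   bit 3 = 1  t=2,i=18
  ...#. -> .   bit 2 = 0  t=0,i=7
  ....# -> #   bit 1 = 1  t=0,i=6
  ..... -> #   bit 0 = 1  t=0,i=2
  bits 01010011100111100010101010011011 = 1402874523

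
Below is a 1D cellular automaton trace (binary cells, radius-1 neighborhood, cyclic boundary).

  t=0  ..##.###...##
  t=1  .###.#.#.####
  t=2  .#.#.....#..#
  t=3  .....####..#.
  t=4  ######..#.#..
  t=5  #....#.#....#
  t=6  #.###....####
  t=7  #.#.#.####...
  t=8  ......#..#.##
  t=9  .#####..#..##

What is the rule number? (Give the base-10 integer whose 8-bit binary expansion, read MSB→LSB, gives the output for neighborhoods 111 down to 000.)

75

  ###|.  b7=0 t=0,i=6
  ##.|#  b6=1 t=0,i=3
  #.#|.  b5=0 t=0,i=4
  #..|.  b4=0 t=0,i=0
  .##|#  b3=1 t=0,i=2
  .#.|.  b2=0 t=1,i=5
  ..#|#  b1=1 t=0,i=1
  ...|#  b0=1 t=0,i=9
  bits 01001011 = 75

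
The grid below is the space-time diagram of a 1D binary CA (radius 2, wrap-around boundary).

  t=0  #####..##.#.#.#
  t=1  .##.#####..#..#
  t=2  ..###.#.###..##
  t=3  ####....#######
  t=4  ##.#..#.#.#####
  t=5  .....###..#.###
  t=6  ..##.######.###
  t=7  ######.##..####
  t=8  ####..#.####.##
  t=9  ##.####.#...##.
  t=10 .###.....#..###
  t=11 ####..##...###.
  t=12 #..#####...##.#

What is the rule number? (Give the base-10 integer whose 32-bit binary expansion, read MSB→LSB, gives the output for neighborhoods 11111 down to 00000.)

2592896483

  #####|#  b31=1 t=0,i=1
  ####.|.  b30=0 t=0,i=3
  ###.#|.  b29=0 t=2,i=4
  ###..|#  b28=1 t=0,i=4
  ##.##|#  b27=1 t=1,i=3
  ##.#.|.  b26=0 t=0,i=9
  ##..#|#  b25=1 t=0,i=5
  ##...|.  b24=0 t=3,i=4
  #.###|#  b23=1 t=0,i=14
  #.##.|.  b22=0 t=1,i=1
  #.#.#|.  b21=0 t=0,i=10
  #.#..|.  b20=0 t=4,i=3
  #..##|#  b19=1 t=0,i=6
  #..#.|#  b18=1 t=1,i=10
  #...#|.  b17=0 t=9,i=10
  #....|.  b16=0 t=3,i=5
  .####|.  b15=0 t=0,i=0
  .###.|#  b14=1 t=2,i=3
  .##.#|#  b13=1 t=0,i=8
  .##..|#  b12=1 t=2,i=14
  .#.##|.  b11=0 t=0,i=13
  .#.#.|#  b10=1 t=0,i=11
  .#..#|.  b9=0 t=1,i=12
  .#...|#  b8=1 t=9,i=9
  ..###|#  b7=1 t=2,i=2
  ..##.|#  b6=1 t=0,i=7
  ..#.#|#  b5=1 t=1,i=14
  ..#..|.  b4=0 t=1,i=11
  ...##|.  b3=0 t=3,i=7
  ...#.|.  b2=0 t=10,i=8
  ....#|#  b1=1 t=3,i=6
  .....|#  b0=1 t=5,i=2
  bits 10011010100011000111010111100011 = 2592896483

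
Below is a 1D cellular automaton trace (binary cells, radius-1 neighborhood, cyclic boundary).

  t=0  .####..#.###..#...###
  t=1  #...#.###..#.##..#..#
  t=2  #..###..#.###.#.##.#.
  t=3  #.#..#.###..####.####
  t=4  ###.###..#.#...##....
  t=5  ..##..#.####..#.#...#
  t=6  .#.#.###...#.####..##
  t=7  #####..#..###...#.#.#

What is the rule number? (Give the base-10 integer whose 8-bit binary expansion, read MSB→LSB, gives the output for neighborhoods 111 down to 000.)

  ### -> .   bit 7 = 0  t=0,i=2
  ##. -> #   bit 6 = 1  t=0,i=4
  #.# -> #   bit 5 = 1  t=0,i=0
  #.. -> .   bit 4 = 0  t=0,i=5
  .## -> .   bit 3 = 0  t=0,i=1
  .#. -> #   bit 2 = 1  t=0,i=7
  ..# -> #   bit 1 = 1  t=0,i=6
  ... -> .   bit 0 = 0  t=0,i=16
  bits 01100110 = 102

102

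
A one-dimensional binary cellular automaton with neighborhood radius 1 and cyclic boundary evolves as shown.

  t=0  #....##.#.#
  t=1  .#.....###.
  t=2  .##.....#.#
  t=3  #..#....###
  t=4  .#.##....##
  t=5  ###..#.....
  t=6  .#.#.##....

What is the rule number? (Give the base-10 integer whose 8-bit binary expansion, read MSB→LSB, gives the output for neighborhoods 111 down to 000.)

  [7] ### => #  t=1,i=8
  [6] ##. => .  t=0,i=0
  [5] #.# => #  t=0,i=7
  [4] #.. => #  t=0,i=1
  [3] .## => .  t=0,i=5
  [2] .#. => #  t=0,i=8
  [1] ..# => .  t=0,i=4
  [0] ... => .  t=0,i=2
  bits 10110100 = 180

180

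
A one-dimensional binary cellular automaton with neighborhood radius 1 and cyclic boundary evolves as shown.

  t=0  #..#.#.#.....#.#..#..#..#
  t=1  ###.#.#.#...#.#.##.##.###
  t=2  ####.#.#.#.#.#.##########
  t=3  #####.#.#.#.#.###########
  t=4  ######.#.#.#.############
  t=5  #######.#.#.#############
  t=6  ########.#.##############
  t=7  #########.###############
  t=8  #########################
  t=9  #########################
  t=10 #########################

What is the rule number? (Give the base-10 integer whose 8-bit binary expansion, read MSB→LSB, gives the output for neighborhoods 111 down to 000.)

  ###|#  b7=1 t=1,i=0
  ##.|#  b6=1 t=0,i=0
  #.#|#  b5=1 t=0,i=4
  #..|#  b4=1 t=0,i=1
  .##|#  b3=1 t=0,i=24
  .#.|.  b2=0 t=0,i=3
  ..#|#  b1=1 t=0,i=2
  ...|.  b0=0 t=0,i=9
  bits 11111010 = 250

250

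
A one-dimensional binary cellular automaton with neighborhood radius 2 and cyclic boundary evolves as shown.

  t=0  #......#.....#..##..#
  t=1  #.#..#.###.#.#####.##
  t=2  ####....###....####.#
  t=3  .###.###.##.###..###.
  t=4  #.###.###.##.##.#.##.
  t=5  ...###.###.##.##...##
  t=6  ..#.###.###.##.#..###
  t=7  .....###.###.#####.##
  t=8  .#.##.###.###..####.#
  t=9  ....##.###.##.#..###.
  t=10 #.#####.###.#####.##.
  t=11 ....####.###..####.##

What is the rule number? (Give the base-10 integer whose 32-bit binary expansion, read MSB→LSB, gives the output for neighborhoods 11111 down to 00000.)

  #####|#  b31=1 t=1,i=15
  ####.|#  b30=1 t=1,i=16
  ###.#|#  b29=1 t=1,i=0
  ###..|#  b28=1 t=2,i=3
  ##.##|#  b27=1 t=1,i=18
  ##.#.|#  b26=1 t=1,i=1
  ##..#|.  b25=0 t=0,i=18
  ##...|.  b24=0 t=0,i=1
  #.###|.  b23=0 t=1,i=7
  #.##.|.  b22=0 t=3,i=9
  #.#.#|.  b21=0 t=1,i=11
  #.#..|#  b20=1 t=1,i=2
  #..##|#  b19=1 t=0,i=15
  #..#.|.  b18=0 t=1,i=4
  #...#|.  b17=0 t=5,i=1
  #....|#  b16=1 t=0,i=2
  .####|.  b15=0 t=1,i=14
  .###.|#  b14=1 t=1,i=8
  .##.#|#  b13=1 t=3,i=10
  .##..|#  b12=1 t=0,i=0
  .#.##|.  b11=0 t=1,i=6
  .#.#.|.  b10=0 t=8,i=0
  .#..#|#  b9=1 t=0,i=14
  .#...|#  b8=1 t=0,i=8
  ..###|.  b7=0 t=2,i=8
  ..##.|#  b6=1 t=0,i=16
  ..#.#|.  b5=0 t=1,i=5
  ..#..|#  b4=1 t=0,i=7
  ...##|#  b3=1 t=2,i=7
  ...#.|.  b2=0 t=0,i=6
  ....#|#  b1=1 t=0,i=5
  .....|.  b0=0 t=0,i=3
  bits 11111100000110010111001101011010 = 4229526362

4229526362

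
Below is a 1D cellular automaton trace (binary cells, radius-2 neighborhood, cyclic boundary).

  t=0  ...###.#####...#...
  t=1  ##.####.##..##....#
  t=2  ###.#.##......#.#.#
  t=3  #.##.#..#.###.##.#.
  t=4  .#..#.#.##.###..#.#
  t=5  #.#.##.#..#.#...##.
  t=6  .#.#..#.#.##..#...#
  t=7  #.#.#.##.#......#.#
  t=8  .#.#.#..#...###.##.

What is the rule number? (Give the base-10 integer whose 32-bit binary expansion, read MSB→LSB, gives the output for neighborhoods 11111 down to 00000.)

  #####|#  b31=1 t=0,i=9
  ####.|.  b30=0 t=0,i=10
  ###.#|#  b29=1 t=0,i=5
  ###..|.  b28=0 t=0,i=11
  ##.##|#  b27=1 t=0,i=6
  ##.#.|#  b26=1 t=2,i=3
  ##..#|.  b25=0 t=1,i=10
  ##...|#  b24=1 t=0,i=12
  #.###|.  b23=0 t=0,i=7
  #.##.|.  b22=0 t=1,i=8
  #.#.#|.  b21=0 t=2,i=4
  #.#..|.  b20=0 t=3,i=5
  #..##|.  b19=0 t=1,i=11
  #..#.|.  b18=0 t=3,i=7
  #...#|#  b17=1 t=0,i=13
  #....|.  b16=0 t=0,i=17
  .####|#  b15=1 t=0,i=8
  .###.|#  b14=1 t=0,i=4
  .##.#|.  b13=0 t=3,i=3
  .##..|.  b12=0 t=1,i=9
  .#.##|#  b11=1 t=2,i=5
  .#.#.|#  b10=1 t=2,i=15
  .#..#|#  b9=1 t=3,i=6
  .#...|.  b8=0 t=0,i=16
  ..###|#  b7=1 t=0,i=3
  ..##.|.  b6=0 t=1,i=12
  ..#.#|#  b5=1 t=2,i=14
  ..#..|.  b4=0 t=0,i=15
  ...##|.  b3=0 t=0,i=2
  ...#.|.  b2=0 t=0,i=14
  ....#|#  b1=1 t=0,i=1
  .....|#  b0=1 t=0,i=0
  bits 10101101000000101100111010100011 = 2902642339

2902642339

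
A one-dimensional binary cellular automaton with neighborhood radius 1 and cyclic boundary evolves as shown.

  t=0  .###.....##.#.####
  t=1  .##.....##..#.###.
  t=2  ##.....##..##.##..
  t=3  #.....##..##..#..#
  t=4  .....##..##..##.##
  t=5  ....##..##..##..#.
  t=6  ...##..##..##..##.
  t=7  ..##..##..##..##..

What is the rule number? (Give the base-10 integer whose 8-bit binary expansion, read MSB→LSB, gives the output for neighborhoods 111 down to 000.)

142

  ###|#  b7=1 t=0,i=2
  ##.|.  b6=0 t=0,i=3
  #.#|.  b5=0 t=0,i=0
  #..|.  b4=0 t=0,i=4
  .##|#  b3=1 t=0,i=1
  .#.|#  b2=1 t=0,i=12
  ..#|#  b1=1 t=0,i=8
  ...|.  b0=0 t=0,i=5
  bits 10001110 = 142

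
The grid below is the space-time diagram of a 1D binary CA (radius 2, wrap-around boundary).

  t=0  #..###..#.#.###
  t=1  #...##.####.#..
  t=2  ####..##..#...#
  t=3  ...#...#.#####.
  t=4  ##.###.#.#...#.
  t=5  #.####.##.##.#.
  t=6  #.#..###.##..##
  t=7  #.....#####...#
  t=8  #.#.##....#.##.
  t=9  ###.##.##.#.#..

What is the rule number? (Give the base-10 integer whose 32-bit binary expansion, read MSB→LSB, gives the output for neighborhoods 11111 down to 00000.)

954684730

  #####|.  b31=0 t=2,i=1
  ####.|.  b30=0 t=0,i=14
  ###.#|#  b29=1 t=1,i=10
  ###..|#  b28=1 t=0,i=0
  ##.##|#  b27=1 t=1,i=6
  ##.#.|.  b26=0 t=1,i=11
  ##..#|.  b25=0 t=0,i=1
  ##...|.  b24=0 t=3,i=14
  #.###|#  b23=1 t=0,i=12
  #.##.|#  b22=1 t=4,i=0
  #.#.#|#  b21=1 t=0,i=10
  #.#..|.  b20=0 t=1,i=12
  #..##|.  b19=0 t=0,i=2
  #..#.|#  b18=1 t=0,i=7
  #...#|#  b17=1 t=1,i=2
  #....|#  b16=1 t=3,i=0
  .####|.  b15=0 t=0,i=13
  .###.|#  b14=1 t=0,i=4
  .##.#|.  b13=0 t=1,i=5
  .##..|#  b12=1 t=2,i=7
  .#.##|.  b11=0 t=0,i=11
  .#.#.|#  b10=1 t=0,i=9
  .#..#|.  b9=0 t=1,i=13
  .#...|#  b8=1 t=1,i=1
  ..###|.  b7=0 t=0,i=3
  ..##.|.  b6=0 t=1,i=4
  ..#.#|#  b5=1 t=0,i=8
  ..#..|#  b4=1 t=1,i=0
  ...##|#  b3=1 t=1,i=3
  ...#.|.  b2=0 t=3,i=2
  ....#|#  b1=1 t=3,i=1
  .....|.  b0=0 t=7,i=3
  bits 00111000111001110101010100111010 = 954684730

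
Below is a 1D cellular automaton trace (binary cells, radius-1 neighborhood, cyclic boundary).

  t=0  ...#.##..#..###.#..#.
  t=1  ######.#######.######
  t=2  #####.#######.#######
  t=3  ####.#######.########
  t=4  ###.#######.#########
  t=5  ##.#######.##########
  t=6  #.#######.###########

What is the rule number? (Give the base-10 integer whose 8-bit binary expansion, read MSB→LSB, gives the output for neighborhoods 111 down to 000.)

191

  ###|#  b7=1 t=0,i=13
  ##.|.  b6=0 t=0,i=6
  #.#|#  b5=1 t=0,i=4
  #..|#  b4=1 t=0,i=7
  .##|#  b3=1 t=0,i=5
  .#.|#  b2=1 t=0,i=3
  ..#|#  b1=1 t=0,i=2
  ...|#  b0=1 t=0,i=0
  bits 10111111 = 191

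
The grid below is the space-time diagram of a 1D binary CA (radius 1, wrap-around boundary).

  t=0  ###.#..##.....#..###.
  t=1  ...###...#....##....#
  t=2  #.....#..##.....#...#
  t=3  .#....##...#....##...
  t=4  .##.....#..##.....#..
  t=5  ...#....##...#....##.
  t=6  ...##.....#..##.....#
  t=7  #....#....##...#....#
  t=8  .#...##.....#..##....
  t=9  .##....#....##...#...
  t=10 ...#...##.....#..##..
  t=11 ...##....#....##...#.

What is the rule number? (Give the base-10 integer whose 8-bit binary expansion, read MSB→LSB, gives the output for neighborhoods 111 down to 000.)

  ###|.  b7=0 t=0,i=1
  ##.|.  b6=0 t=0,i=2
  #.#|#  b5=1 t=0,i=3
  #..|#  b4=1 t=0,i=5
  .##|.  b3=0 t=0,i=0
  .#.|#  b2=1 t=0,i=4
  ..#|.  b1=0 t=0,i=6
  ...|.  b0=0 t=0,i=10
  bits 00110100 = 52

52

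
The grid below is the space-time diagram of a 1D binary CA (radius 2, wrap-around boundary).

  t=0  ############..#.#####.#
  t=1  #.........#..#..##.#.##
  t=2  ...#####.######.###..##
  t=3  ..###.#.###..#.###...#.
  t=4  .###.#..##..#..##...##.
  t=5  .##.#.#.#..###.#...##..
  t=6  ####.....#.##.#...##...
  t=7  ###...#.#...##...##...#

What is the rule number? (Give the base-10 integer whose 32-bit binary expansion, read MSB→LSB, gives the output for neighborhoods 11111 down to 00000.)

1283777245

  nb #####: next=.  (t=0,i=1, bit31=0)
  nb ####.: next=#  (t=0,i=10, bit30=1)
  nb ###.#: next=.  (t=0,i=20, bit29=0)
  nb ###..: next=.  (t=0,i=11, bit28=0)
  nb ##.##: next=#  (t=0,i=21, bit27=1)
  nb ##.#.: next=#  (t=1,i=18, bit26=1)
  nb ##..#: next=.  (t=0,i=12, bit25=0)
  nb ##...: next=.  (t=1,i=1, bit24=0)
  nb #.###: next=#  (t=0,i=16, bit23=1)
  nb #.##.: next=.  (t=6,i=11, bit22=0)
  nb #.#.#: next=.  (t=1,i=19, bit21=0)
  nb #.#..: next=.  (t=4,i=5, bit20=0)
  nb #..##: next=.  (t=1,i=15, bit19=0)
  nb #..#.: next=#  (t=0,i=13, bit18=1)
  nb #...#: next=.  (t=2,i=1, bit17=0)
  nb #....: next=.  (t=1,i=2, bit16=0)
  nb .####: next=#  (t=0,i=0, bit15=1)
  nb .###.: next=#  (t=1,i=22, bit14=1)
  nb .##.#: next=#  (t=1,i=17, bit13=1)
  nb .##..: next=.  (t=2,i=22, bit12=0)
  nb .#.##: next=.  (t=0,i=15, bit11=0)
  nb .#.#.: next=.  (t=5,i=5, bit10=0)
  nb .#..#: next=#  (t=1,i=11, bit9=1)
  nb .#...: next=.  (t=3,i=22, bit8=0)
  nb ..###: next=#  (t=2,i=3, bit7=1)
  nb ..##.: next=#  (t=1,i=16, bit6=1)
  nb ..#.#: next=.  (t=0,i=14, bit5=0)
  nb ..#..: next=#  (t=1,i=10, bit4=1)
  nb ...##: next=#  (t=2,i=2, bit3=1)
  nb ...#.: next=#  (t=1,i=9, bit2=1)
  nb ....#: next=.  (t=1,i=8, bit1=0)
  nb .....: next=#  (t=1,i=3, bit0=1)
  bits 01001100100001001110001011011101 = 1283777245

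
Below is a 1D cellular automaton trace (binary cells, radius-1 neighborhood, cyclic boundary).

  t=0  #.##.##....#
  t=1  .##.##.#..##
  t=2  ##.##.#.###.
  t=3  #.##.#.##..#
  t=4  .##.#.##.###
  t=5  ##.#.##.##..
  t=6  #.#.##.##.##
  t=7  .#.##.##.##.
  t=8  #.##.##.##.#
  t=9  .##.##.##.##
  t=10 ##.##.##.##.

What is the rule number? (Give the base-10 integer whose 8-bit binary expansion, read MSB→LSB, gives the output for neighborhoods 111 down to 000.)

  nb ###: next=.  (t=2,i=9, bit7=0)
  nb ##.: next=.  (t=0,i=0, bit6=0)
  nb #.#: next=#  (t=0,i=1, bit5=1)
  nb #..: next=#  (t=0,i=7, bit4=1)
  nb .##: next=#  (t=0,i=2, bit3=1)
  nb .#.: next=.  (t=1,i=7, bit2=0)
  nb ..#: next=#  (t=0,i=10, bit1=1)
  nb ...: next=.  (t=0,i=8, bit0=0)
  bits 00111010 = 58

58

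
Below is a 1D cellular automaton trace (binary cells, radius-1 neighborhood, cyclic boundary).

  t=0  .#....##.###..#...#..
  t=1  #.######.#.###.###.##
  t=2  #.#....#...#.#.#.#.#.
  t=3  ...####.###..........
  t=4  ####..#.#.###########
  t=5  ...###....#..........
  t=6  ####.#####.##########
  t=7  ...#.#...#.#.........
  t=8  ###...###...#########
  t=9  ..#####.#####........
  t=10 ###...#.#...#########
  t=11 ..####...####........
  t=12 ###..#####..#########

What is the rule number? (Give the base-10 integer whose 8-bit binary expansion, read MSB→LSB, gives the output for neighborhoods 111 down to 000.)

  ###|.  b7=0 t=0,i=10
  ##.|#  b6=1 t=0,i=7
  #.#|.  b5=0 t=0,i=8
  #..|#  b4=1 t=0,i=2
  .##|#  b3=1 t=0,i=6
  .#.|.  b2=0 t=0,i=1
  ..#|#  b1=1 t=0,i=0
  ...|#  b0=1 t=0,i=3
  bits 01011011 = 91

91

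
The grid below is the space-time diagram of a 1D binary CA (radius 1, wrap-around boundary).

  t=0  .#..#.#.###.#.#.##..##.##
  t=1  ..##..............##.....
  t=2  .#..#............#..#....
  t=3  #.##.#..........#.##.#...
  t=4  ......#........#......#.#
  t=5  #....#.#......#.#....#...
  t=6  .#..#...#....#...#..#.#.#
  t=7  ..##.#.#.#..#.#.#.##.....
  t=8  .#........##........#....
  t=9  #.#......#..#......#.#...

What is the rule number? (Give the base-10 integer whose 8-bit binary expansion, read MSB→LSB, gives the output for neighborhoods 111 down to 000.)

  nb ###: next=.  (t=0,i=9, bit7=0)
  nb ##.: next=.  (t=0,i=10, bit6=0)
  nb #.#: next=.  (t=0,i=0, bit5=0)
  nb #..: next=#  (t=0,i=2, bit4=1)
  nb .##: next=.  (t=0,i=8, bit3=0)
  nb .#.: next=.  (t=0,i=1, bit2=0)
  nb ..#: next=#  (t=0,i=3, bit1=1)
  nb ...: next=.  (t=1,i=0, bit0=0)
  bits 00010010 = 18

18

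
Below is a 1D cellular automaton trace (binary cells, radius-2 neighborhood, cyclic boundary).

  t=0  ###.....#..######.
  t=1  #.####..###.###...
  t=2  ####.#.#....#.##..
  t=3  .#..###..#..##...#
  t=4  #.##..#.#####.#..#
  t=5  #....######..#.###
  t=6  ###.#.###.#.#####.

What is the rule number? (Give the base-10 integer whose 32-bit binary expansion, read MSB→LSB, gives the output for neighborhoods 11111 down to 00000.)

2511187577

  #####|#  b31=1 t=0,i=13
  ####.|.  b30=0 t=0,i=15
  ###.#|.  b29=0 t=0,i=16
  ###..|#  b28=1 t=0,i=2
  ##.##|.  b27=0 t=0,i=17
  ##.#.|#  b26=1 t=2,i=4
  ##..#|.  b25=0 t=1,i=6
  ##...|#  b24=1 t=0,i=3
  #.###|#  b23=1 t=0,i=0
  #.##.|.  b22=0 t=2,i=14
  #.#.#|#  b21=1 t=2,i=5
  #.#..|.  b20=0 t=2,i=7
  #..##|#  b19=1 t=0,i=10
  #..#.|#  b18=1 t=3,i=8
  #...#|.  b17=0 t=1,i=16
  #....|#  b16=1 t=0,i=4
  .####|#  b15=1 t=0,i=12
  .###.|.  b14=0 t=0,i=1
  .##.#|#  b13=1 t=4,i=0
  .##..|.  b12=0 t=2,i=15
  .#.##|#  b11=1 t=1,i=1
  .#.#.|#  b10=1 t=2,i=6
  .#..#|#  b9=1 t=0,i=9
  .#...|.  b8=0 t=2,i=8
  ..###|.  b7=0 t=0,i=11
  ..##.|#  b6=1 t=3,i=12
  ..#.#|#  b5=1 t=1,i=0
  ..#..|#  b4=1 t=0,i=8
  ...##|#  b3=1 t=5,i=4
  ...#.|.  b2=0 t=0,i=7
  ....#|.  b1=0 t=0,i=6
  .....|#  b0=1 t=0,i=5
  bits 10010101101011011010111001111001 = 2511187577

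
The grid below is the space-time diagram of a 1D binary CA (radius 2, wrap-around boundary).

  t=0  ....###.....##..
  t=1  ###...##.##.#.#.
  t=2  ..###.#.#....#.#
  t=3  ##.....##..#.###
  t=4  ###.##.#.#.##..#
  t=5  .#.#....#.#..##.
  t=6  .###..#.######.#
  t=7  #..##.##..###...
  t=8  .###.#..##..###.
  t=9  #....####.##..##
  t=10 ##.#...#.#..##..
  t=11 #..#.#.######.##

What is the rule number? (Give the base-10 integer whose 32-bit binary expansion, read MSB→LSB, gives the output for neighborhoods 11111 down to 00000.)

  ##### -> #   bit 31 = 1  t=3,i=15
  ####. -> #   bit 30 = 1  t=3,i=0
  ###.# -> .   bit 29 = 0  t=2,i=4
  ###.. -> #   bit 28 = 1  t=0,i=6
  ##.## -> #   bit 27 = 1  t=1,i=8
  ##.#. -> .   bit 26 = 0  t=1,i=11
  ##..# -> #   bit 25 = 1  t=3,i=9
  ##... -> #   bit 24 = 1  t=0,i=7
  #.### -> .   bit 23 = 0  t=1,i=0
  #.##. -> .   bit 22 = 0  t=1,i=9
  #.#.# -> .   bit 21 = 0  t=1,i=12
  #.#.. -> #   bit 20 = 1  t=2,i=8
  #..## -> #   bit 19 = 1  t=2,i=1
  #..#. -> .   bit 18 = 0  t=3,i=10
  #...# -> #   bit 17 = 1  t=1,i=4
  #.... -> .   bit 16 = 0  t=0,i=8
  .#### -> .   bit 15 = 0  t=3,i=14
  .###. -> .   bit 14 = 0  t=0,i=5
  .##.# -> .   bit 13 = 0  t=1,i=7
  .##.. -> .   bit 12 = 0  t=0,i=13
  .#.## -> #   bit 11 = 1  t=1,i=15
  .#.#. -> #   bit 10 = 1  t=1,i=13
  .#..# -> #   bit 9 = 1  t=2,i=0
  .#... -> .   bit 8 = 0  t=2,i=9
  ..### -> .   bit 7 = 0  t=0,i=4
  ..##. -> #   bit 6 = 1  t=0,i=12
  ..#.# -> #   bit 5 = 1  t=2,i=13
  ..#.. -> .   bit 4 = 0  t=7,i=0
  ...## -> .   bit 3 = 0  t=0,i=3
  ...#. -> .   bit 2 = 0  t=2,i=12
  ....# -> #   bit 1 = 1  t=0,i=2
  ..... -> #   bit 0 = 1  t=0,i=0
  bits 11011011000110100000111001100011 = 3675917923

3675917923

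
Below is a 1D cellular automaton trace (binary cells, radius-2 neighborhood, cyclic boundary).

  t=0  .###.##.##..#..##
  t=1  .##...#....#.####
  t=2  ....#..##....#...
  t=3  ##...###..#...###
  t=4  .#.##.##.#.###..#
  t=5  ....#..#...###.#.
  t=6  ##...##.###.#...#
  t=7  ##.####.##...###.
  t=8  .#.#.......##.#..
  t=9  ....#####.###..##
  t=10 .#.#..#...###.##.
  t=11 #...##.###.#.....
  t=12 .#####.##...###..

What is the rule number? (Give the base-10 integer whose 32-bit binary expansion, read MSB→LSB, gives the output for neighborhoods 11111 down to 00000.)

2425316169

  #####|#  b31=1 t=3,i=16
  ####.|.  b30=0 t=1,i=15
  ###.#|.  b29=0 t=0,i=3
  ###..|#  b28=1 t=3,i=1
  ##.##|.  b27=0 t=0,i=0
  ##.#.|.  b26=0 t=4,i=8
  ##..#|.  b25=0 t=0,i=10
  ##...|.  b24=0 t=1,i=3
  #.###|#  b23=1 t=0,i=1
  #.##.|.  b22=0 t=0,i=5
  #.#.#|.  b21=0 t=4,i=1
  #.#..|.  b20=0 t=5,i=15
  #..##|#  b19=1 t=0,i=14
  #..#.|#  b18=1 t=0,i=11
  #...#|#  b17=1 t=1,i=4
  #....|#  b16=1 t=1,i=8
  .####|.  b15=0 t=1,i=14
  .###.|#  b14=1 t=0,i=2
  .##.#|#  b13=1 t=0,i=6
  .##..|.  b12=0 t=0,i=9
  .#.##|.  b11=0 t=1,i=12
  .#.#.|.  b10=0 t=4,i=0
  .#..#|#  b9=1 t=0,i=13
  .#...|#  b8=1 t=1,i=7
  ..###|.  b7=0 t=3,i=5
  ..##.|#  b6=1 t=0,i=15
  ..#.#|.  b5=0 t=1,i=11
  ..#..|.  b4=0 t=0,i=12
  ...##|#  b3=1 t=3,i=4
  ...#.|.  b2=0 t=1,i=5
  ....#|.  b1=0 t=1,i=9
  .....|#  b0=1 t=2,i=0
  bits 10010000100011110110001101001001 = 2425316169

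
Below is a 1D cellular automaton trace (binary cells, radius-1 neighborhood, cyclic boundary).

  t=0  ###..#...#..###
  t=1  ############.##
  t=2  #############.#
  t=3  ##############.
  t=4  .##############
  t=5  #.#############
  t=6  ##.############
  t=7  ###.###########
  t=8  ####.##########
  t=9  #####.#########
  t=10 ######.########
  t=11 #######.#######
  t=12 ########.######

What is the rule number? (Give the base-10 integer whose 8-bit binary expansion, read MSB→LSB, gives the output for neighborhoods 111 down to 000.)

  ### -> #   bit 7 = 1  t=0,i=0
  ##. -> #   bit 6 = 1  t=0,i=2
  #.# -> #   bit 5 = 1  t=1,i=12
  #.. -> #   bit 4 = 1  t=0,i=3
  .## -> .   bit 3 = 0  t=0,i=12
  .#. -> #   bit 2 = 1  t=0,i=5
  ..# -> #   bit 1 = 1  t=0,i=4
  ... -> #   bit 0 = 1  t=0,i=7
  bits 11110111 = 247

247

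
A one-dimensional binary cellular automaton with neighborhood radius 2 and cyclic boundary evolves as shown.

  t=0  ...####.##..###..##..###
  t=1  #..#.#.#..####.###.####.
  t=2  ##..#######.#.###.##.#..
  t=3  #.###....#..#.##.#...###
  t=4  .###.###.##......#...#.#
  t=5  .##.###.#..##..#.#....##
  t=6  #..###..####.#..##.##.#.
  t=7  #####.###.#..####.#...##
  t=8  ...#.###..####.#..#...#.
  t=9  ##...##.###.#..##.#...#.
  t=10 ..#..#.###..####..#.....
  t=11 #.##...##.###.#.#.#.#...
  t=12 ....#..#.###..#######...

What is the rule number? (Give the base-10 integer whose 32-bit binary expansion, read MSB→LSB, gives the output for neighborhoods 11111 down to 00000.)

1270433490

  nb #####: next=.  (t=2,i=6, bit31=0)
  nb ####.: next=#  (t=0,i=5, bit30=1)
  nb ###.#: next=.  (t=0,i=6, bit29=0)
  nb ###..: next=.  (t=0,i=14, bit28=0)
  nb ##.##: next=#  (t=0,i=7, bit27=1)
  nb ##.#.: next=.  (t=1,i=23, bit26=0)
  nb ##..#: next=#  (t=0,i=10, bit25=1)
  nb ##...: next=#  (t=0,i=0, bit24=1)
  nb #.###: next=#  (t=1,i=15, bit23=1)
  nb #.##.: next=.  (t=0,i=8, bit22=0)
  nb #.#.#: next=#  (t=1,i=5, bit21=1)
  nb #.#..: next=#  (t=1,i=0, bit20=1)
  nb #..##: next=#  (t=0,i=11, bit19=1)
  nb #..#.: next=.  (t=1,i=2, bit18=0)
  nb #...#: next=.  (t=0,i=1, bit17=0)
  nb #....: next=#  (t=3,i=6, bit16=1)
  nb .####: next=.  (t=0,i=4, bit15=0)
  nb .###.: next=#  (t=0,i=13, bit14=1)
  nb .##.#: next=.  (t=2,i=19, bit13=0)
  nb .##..: next=.  (t=0,i=9, bit12=0)
  nb .#.##: next=.  (t=2,i=13, bit11=0)
  nb .#.#.: next=#  (t=1,i=4, bit10=1)
  nb .#..#: next=#  (t=1,i=1, bit9=1)
  nb .#...: next=.  (t=3,i=18, bit8=0)
  nb ..###: next=#  (t=0,i=3, bit7=1)
  nb ..##.: next=#  (t=0,i=17, bit6=1)
  nb ..#.#: next=.  (t=1,i=3, bit5=0)
  nb ..#..: next=#  (t=3,i=9, bit4=1)
  nb ...##: next=.  (t=0,i=2, bit3=0)
  nb ...#.: next=.  (t=3,i=8, bit2=0)
  nb ....#: next=#  (t=3,i=7, bit1=1)
  nb .....: next=.  (t=4,i=13, bit0=0)
  bits 01001011101110010100011011010010 = 1270433490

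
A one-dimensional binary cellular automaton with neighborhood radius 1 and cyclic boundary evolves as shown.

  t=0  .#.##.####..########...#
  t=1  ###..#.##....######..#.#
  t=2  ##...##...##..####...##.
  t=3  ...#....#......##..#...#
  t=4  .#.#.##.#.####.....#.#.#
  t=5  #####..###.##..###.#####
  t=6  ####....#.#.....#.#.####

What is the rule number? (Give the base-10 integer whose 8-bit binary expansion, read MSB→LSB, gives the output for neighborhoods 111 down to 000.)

  [7] ### => #  t=0,i=7
  [6] ##. => .  t=0,i=4
  [5] #.# => #  t=0,i=0
  [4] #.. => .  t=0,i=10
  [3] .## => .  t=0,i=3
  [2] .#. => #  t=0,i=1
  [1] ..# => .  t=0,i=11
  [0] ... => #  t=0,i=21
  bits 10100101 = 165

165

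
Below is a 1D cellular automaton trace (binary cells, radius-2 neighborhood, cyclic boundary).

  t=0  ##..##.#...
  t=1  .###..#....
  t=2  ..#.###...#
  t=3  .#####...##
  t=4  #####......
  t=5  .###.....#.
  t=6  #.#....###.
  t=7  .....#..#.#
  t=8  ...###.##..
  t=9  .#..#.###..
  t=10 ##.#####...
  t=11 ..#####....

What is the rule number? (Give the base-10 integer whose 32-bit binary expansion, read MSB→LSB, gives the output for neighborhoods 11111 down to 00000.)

3469531190

  nb #####: next=#  (t=3,i=3, bit31=1)
  nb ####.: next=#  (t=3,i=4, bit30=1)
  nb ###.#: next=.  (t=6,i=9, bit29=0)
  nb ###..: next=.  (t=1,i=3, bit28=0)
  nb ##.##: next=#  (t=3,i=0, bit27=1)
  nb ##.#.: next=#  (t=0,i=6, bit26=1)
  nb ##..#: next=#  (t=0,i=2, bit25=1)
  nb ##...: next=.  (t=2,i=7, bit24=0)
  nb #.###: next=#  (t=2,i=4, bit23=1)
  nb #.##.: next=#  (t=8,i=7, bit22=1)
  nb #.#.#: next=.  (t=6,i=0, bit21=0)
  nb #.#..: next=.  (t=0,i=7, bit20=0)
  nb #..##: next=#  (t=0,i=3, bit19=1)
  nb #..#.: next=#  (t=1,i=5, bit18=1)
  nb #...#: next=.  (t=0,i=9, bit17=0)
  nb #....: next=.  (t=1,i=8, bit16=0)
  nb .####: next=#  (t=3,i=2, bit15=1)
  nb .###.: next=#  (t=1,i=2, bit14=1)
  nb .##.#: next=.  (t=0,i=5, bit13=0)
  nb .##..: next=#  (t=0,i=1, bit12=1)
  nb .#.##: next=#  (t=2,i=3, bit11=1)
  nb .#.#.: next=.  (t=6,i=1, bit10=0)
  nb .#..#: next=.  (t=2,i=0, bit9=0)
  nb .#...: next=.  (t=0,i=8, bit8=0)
  nb ..###: next=.  (t=1,i=1, bit7=0)
  nb ..##.: next=.  (t=0,i=0, bit6=0)
  nb ..#.#: next=#  (t=2,i=2, bit5=1)
  nb ..#..: next=#  (t=1,i=6, bit4=1)
  nb ...##: next=.  (t=0,i=10, bit3=0)
  nb ...#.: next=#  (t=2,i=9, bit2=1)
  nb ....#: next=#  (t=1,i=10, bit1=1)
  nb .....: next=.  (t=1,i=9, bit0=0)
  bits 11001110110011001101100000110110 = 3469531190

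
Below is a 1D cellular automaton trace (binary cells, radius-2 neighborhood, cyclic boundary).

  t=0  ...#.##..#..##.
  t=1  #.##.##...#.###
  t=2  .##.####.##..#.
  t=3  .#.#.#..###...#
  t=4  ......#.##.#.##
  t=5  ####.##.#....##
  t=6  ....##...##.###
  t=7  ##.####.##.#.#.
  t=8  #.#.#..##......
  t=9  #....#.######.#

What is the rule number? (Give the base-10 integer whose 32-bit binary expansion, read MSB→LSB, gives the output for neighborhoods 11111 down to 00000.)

  ##### -> .   bit 31 = 0  t=5,i=0
  ####. -> .   bit 30 = 0  t=1,i=14
  ###.# -> .   bit 29 = 0  t=1,i=0
  ###.. -> .   bit 28 = 0  t=3,i=10
  ##.## -> #   bit 27 = 1  t=1,i=1
  ##.#. -> .   bit 26 = 0  t=4,i=10
  ##..# -> .   bit 25 = 0  t=0,i=7
  ##... -> #   bit 24 = 1  t=0,i=14
  #.### -> .   bit 23 = 0  t=1,i=12
  #.##. -> #   bit 22 = 1  t=0,i=5
  #.#.# -> .   bit 21 = 0  t=3,i=1
  #.#.. -> .   bit 20 = 0  t=3,i=5
  #..## -> .   bit 19 = 0  t=0,i=11
  #..#. -> .   bit 18 = 0  t=0,i=8
  #...# -> .   bit 17 = 0  t=1,i=8
  #.... -> #   bit 16 = 1  t=0,i=0
  .#### -> #   bit 15 = 1  t=1,i=13
  .###. -> #   bit 14 = 1  t=3,i=9
  .##.# -> .   bit 13 = 0  t=1,i=3
  .##.. -> #   bit 12 = 1  t=0,i=6
  .#.## -> .   bit 11 = 0  t=0,i=4
  .#.#. -> .   bit 10 = 0  t=3,i=0
  .#..# -> #   bit 9 = 1  t=0,i=10
  .#... -> #   bit 8 = 1  t=5,i=9
  ..### -> #   bit 7 = 1  t=3,i=8
  ..##. -> #   bit 6 = 1  t=0,i=12
  ..#.# -> #   bit 5 = 1  t=0,i=3
  ..#.. -> .   bit 4 = 0  t=0,i=9
  ...## -> #   bit 3 = 1  t=5,i=12
  ...#. -> #   bit 2 = 1  t=0,i=2
  ....# -> .   bit 1 = 0  t=0,i=1
  ..... -> #   bit 0 = 1  t=4,i=2
  bits 00001001010000011101001111101101 = 155309037

155309037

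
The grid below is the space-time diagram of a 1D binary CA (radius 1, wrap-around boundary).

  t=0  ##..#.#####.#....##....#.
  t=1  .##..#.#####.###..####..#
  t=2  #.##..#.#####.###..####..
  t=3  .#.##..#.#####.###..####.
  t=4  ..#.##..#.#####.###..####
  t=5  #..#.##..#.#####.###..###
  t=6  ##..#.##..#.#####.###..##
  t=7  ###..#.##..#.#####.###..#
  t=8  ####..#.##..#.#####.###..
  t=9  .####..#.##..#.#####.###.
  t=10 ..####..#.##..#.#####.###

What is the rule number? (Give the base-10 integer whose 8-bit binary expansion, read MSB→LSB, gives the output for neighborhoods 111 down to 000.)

241

  [7] ### => #  t=0,i=7
  [6] ##. => #  t=0,i=1
  [5] #.# => #  t=0,i=5
  [4] #.. => #  t=0,i=2
  [3] .## => .  t=0,i=0
  [2] .#. => .  t=0,i=4
  [1] ..# => .  t=0,i=3
  [0] ... => #  t=0,i=14
  bits 11110001 = 241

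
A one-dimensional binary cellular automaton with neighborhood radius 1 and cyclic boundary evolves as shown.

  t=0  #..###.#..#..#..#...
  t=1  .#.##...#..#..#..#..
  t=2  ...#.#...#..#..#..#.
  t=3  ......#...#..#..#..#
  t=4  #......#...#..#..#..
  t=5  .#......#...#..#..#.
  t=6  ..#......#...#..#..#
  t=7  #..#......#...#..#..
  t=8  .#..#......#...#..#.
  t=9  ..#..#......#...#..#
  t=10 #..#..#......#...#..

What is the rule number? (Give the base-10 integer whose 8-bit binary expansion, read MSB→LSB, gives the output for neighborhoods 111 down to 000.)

152

  nb ###: next=#  (t=0,i=4, bit7=1)
  nb ##.: next=.  (t=0,i=5, bit6=0)
  nb #.#: next=.  (t=0,i=6, bit5=0)
  nb #..: next=#  (t=0,i=1, bit4=1)
  nb .##: next=#  (t=0,i=3, bit3=1)
  nb .#.: next=.  (t=0,i=0, bit2=0)
  nb ..#: next=.  (t=0,i=2, bit1=0)
  nb ...: next=.  (t=0,i=18, bit0=0)
  bits 10011000 = 152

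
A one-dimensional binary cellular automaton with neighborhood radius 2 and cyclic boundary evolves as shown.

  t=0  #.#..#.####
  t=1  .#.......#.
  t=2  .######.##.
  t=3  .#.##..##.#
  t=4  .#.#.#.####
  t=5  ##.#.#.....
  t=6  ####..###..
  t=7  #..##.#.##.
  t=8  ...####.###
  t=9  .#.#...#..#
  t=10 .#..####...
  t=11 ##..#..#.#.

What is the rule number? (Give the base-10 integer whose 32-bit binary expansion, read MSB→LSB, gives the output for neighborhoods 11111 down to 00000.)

  nb #####: next=#  (t=0,i=9, bit31=1)
  nb ####.: next=.  (t=0,i=10, bit30=0)
  nb ###.#: next=.  (t=0,i=0, bit29=0)
  nb ###..: next=#  (t=6,i=3, bit28=1)
  nb ##.##: next=#  (t=2,i=7, bit27=1)
  nb ##.#.: next=#  (t=0,i=1, bit26=1)
  nb ##..#: next=#  (t=2,i=10, bit25=1)
  nb ##...: next=.  (t=8,i=0, bit24=0)
  nb #.###: next=.  (t=0,i=7, bit23=0)
  nb #.##.: next=#  (t=2,i=8, bit22=1)
  nb #.#.#: next=#  (t=3,i=1, bit21=1)
  nb #.#..: next=.  (t=0,i=2, bit20=0)
  nb #..##: next=.  (t=2,i=0, bit19=0)
  nb #..#.: next=.  (t=0,i=4, bit18=0)
  nb #...#: next=#  (t=8,i=1, bit17=1)
  nb #....: next=#  (t=1,i=3, bit16=1)
  nb .####: next=.  (t=0,i=8, bit15=0)
  nb .###.: next=.  (t=6,i=7, bit14=0)
  nb .##.#: next=#  (t=3,i=8, bit13=1)
  nb .##..: next=.  (t=2,i=9, bit12=0)
  nb .#.##: next=.  (t=0,i=6, bit11=0)
  nb .#.#.: next=.  (t=3,i=0, bit10=0)
  nb .#..#: next=.  (t=0,i=3, bit9=0)
  nb .#...: next=#  (t=1,i=2, bit8=1)
  nb ..###: next=#  (t=2,i=1, bit7=1)
  nb ..##.: next=#  (t=3,i=7, bit6=1)
  nb ..#.#: next=.  (t=0,i=5, bit5=0)
  nb ..#..: next=#  (t=1,i=1, bit4=1)
  nb ...##: next=.  (t=5,i=10, bit3=0)
  nb ...#.: next=#  (t=1,i=8, bit2=1)
  nb ....#: next=.  (t=1,i=7, bit1=0)
  nb .....: next=#  (t=1,i=4, bit0=1)
  bits 10011110011000110010000111010101 = 2657296853

2657296853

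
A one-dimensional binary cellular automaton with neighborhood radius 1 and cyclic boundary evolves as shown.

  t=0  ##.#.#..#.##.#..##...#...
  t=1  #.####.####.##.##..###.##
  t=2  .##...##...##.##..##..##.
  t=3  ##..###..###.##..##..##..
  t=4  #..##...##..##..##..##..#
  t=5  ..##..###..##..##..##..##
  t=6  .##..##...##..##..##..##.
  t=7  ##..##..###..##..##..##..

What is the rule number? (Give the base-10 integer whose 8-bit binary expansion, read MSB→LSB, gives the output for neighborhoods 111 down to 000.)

47

  [7] ### => .  t=1,i=3
  [6] ##. => .  t=0,i=1
  [5] #.# => #  t=0,i=2
  [4] #.. => .  t=0,i=6
  [3] .## => #  t=0,i=0
  [2] .#. => #  t=0,i=3
  [1] ..# => #  t=0,i=7
  [0] ... => #  t=0,i=19
  bits 00101111 = 47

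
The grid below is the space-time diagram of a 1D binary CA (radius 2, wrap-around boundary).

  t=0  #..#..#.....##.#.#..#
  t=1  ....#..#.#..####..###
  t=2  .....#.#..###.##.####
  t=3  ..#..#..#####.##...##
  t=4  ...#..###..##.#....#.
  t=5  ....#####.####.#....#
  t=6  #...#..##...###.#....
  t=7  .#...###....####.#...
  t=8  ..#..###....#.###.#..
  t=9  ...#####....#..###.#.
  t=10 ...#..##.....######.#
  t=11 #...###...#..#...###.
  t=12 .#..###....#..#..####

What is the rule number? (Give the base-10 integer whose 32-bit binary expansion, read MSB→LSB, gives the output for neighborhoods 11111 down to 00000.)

  [31] ##### => .  t=3,i=10
  [30] ####. => #  t=1,i=14
  [29] ###.# => #  t=2,i=12
  [28] ###.. => #  t=1,i=15
  [27] ##.## => .  t=2,i=13
  [26] ##.#. => #  t=0,i=14
  [25] ##..# => .  t=0,i=1
  [24] ##... => .  t=1,i=0
  [23] #.### => .  t=2,i=17
  [22] #.##. => #  t=2,i=14
  [21] #.#.# => #  t=0,i=15
  [20] #.#.. => .  t=0,i=17
  [19] #..## => #  t=0,i=19
  [18] #..#. => .  t=0,i=2
  [17] #...# => .  t=3,i=17
  [16] #.... => .  t=0,i=8
  [15] .#### => .  t=1,i=13
  [14] .###. => #  t=1,i=19
  [13] .##.# => #  t=0,i=13
  [12] .##.. => .  t=0,i=0
  [11] .#.## => .  t=8,i=13
  [10] .#.#. => .  t=0,i=16
  [9] .#..# => #  t=0,i=4
  [8] .#... => #  t=0,i=7
  [7] ..### => #  t=1,i=12
  [6] ..##. => #  t=0,i=12
  [5] ..#.# => #  t=1,i=7
  [4] ..#.. => .  t=0,i=3
  [3] ...## => .  t=0,i=11
  [2] ...#. => .  t=1,i=3
  [1] ....# => .  t=0,i=10
  [0] ..... => #  t=0,i=9
  bits 01110100011010000110001111100001 = 1952998369

1952998369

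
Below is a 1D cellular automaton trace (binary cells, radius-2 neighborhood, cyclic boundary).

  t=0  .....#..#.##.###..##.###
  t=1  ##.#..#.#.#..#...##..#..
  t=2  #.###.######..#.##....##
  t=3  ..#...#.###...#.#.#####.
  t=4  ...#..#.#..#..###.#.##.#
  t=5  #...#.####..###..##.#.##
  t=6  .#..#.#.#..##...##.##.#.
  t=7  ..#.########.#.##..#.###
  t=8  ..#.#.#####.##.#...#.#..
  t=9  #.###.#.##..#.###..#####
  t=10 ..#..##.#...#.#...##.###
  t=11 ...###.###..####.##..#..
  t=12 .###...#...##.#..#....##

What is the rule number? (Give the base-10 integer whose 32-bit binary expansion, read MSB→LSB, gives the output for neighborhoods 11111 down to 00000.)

  [31] ##### => #  t=2,i=8
  [30] ####. => #  t=2,i=10
  [29] ###.# => .  t=2,i=0
  [28] ###.. => .  t=0,i=15
  [27] ##.## => .  t=0,i=12
  [26] ##.#. => #  t=1,i=2
  [25] ##..# => .  t=0,i=16
  [24] ##... => #  t=0,i=0
  [23] #.### => #  t=0,i=13
  [22] #.##. => #  t=0,i=10
  [21] #.#.# => #  t=1,i=8
  [20] #.#.. => #  t=1,i=3
  [19] #..## => #  t=0,i=17
  [18] #..#. => .  t=0,i=7
  [17] #...# => .  t=1,i=15
  [16] #.... => #  t=0,i=1
  [15] .#### => .  t=2,i=7
  [14] .###. => .  t=0,i=14
  [13] .##.# => .  t=0,i=11
  [12] .##.. => .  t=1,i=18
  [11] .#.## => .  t=0,i=9
  [10] .#.#. => #  t=1,i=7
  [9] .#..# => #  t=0,i=6
  [8] .#... => #  t=1,i=14
  [7] ..### => #  t=2,i=22
  [6] ..##. => #  t=0,i=18
  [5] ..#.# => #  t=0,i=8
  [4] ..#.. => .  t=0,i=5
  [3] ...## => #  t=1,i=16
  [2] ...#. => .  t=0,i=4
  [1] ....# => #  t=0,i=3
  [0] ..... => .  t=0,i=2
  bits 11000101111110010000011111101010 = 3321432042

3321432042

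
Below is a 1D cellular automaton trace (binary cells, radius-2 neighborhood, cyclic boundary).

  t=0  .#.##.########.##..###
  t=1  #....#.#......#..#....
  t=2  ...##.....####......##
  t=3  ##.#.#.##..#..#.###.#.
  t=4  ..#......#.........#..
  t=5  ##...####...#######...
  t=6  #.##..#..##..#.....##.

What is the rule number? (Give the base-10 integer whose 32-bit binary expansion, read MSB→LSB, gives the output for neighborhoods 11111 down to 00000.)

  #####|.  b31=0 t=0,i=8
  ####.|.  b30=0 t=0,i=12
  ###.#|.  b29=0 t=0,i=13
  ###..|.  b28=0 t=2,i=13
  ##.##|#  b27=1 t=0,i=5
  ##.#.|#  b26=1 t=0,i=0
  ##..#|#  b25=1 t=0,i=17
  ##...|#  b24=1 t=2,i=0
  #.###|.  b23=0 t=0,i=6
  #.##.|.  b22=0 t=0,i=3
  #.#.#|.  b21=0 t=0,i=1
  #.#..|.  b20=0 t=1,i=7
  #..##|.  b19=0 t=0,i=18
  #..#.|.  b18=0 t=1,i=16
  #...#|#  b17=1 t=2,i=1
  #....|.  b16=0 t=1,i=2
  .####|#  b15=1 t=0,i=7
  .###.|.  b14=0 t=0,i=20
  .##.#|.  b13=0 t=0,i=4
  .##..|.  b12=0 t=0,i=16
  .#.##|.  b11=0 t=0,i=2
  .#.#.|.  b10=0 t=1,i=6
  .#..#|.  b9=0 t=1,i=15
  .#...|.  b8=0 t=1,i=1
  ..###|.  b7=0 t=0,i=19
  ..##.|#  b6=1 t=2,i=3
  ..#.#|.  b5=0 t=1,i=5
  ..#..|.  b4=0 t=1,i=0
  ...##|.  b3=0 t=2,i=2
  ...#.|#  b2=1 t=1,i=4
  ....#|#  b1=1 t=1,i=3
  .....|#  b0=1 t=1,i=10
  bits 00001111000000101000000001000111 = 251822151

251822151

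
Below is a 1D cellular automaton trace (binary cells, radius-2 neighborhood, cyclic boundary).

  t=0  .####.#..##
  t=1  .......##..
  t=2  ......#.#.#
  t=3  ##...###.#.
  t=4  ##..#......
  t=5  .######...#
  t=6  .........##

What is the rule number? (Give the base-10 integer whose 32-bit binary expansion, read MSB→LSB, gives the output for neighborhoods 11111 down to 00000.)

  #####|.  b31=0 t=5,i=3
  ####.|.  b30=0 t=0,i=3
  ###.#|.  b29=0 t=0,i=4
  ###..|.  b28=0 t=5,i=6
  ##.##|.  b27=0 t=0,i=0
  ##.#.|.  b26=0 t=0,i=5
  ##..#|#  b25=1 t=4,i=2
  ##...|.  b24=0 t=1,i=9
  #.###|.  b23=0 t=0,i=1
  #.##.|#  b22=1 t=3,i=0
  #.#.#|.  b21=0 t=2,i=8
  #.#..|.  b20=0 t=0,i=6
  #..##|#  b19=1 t=0,i=8
  #..#.|#  b18=1 t=4,i=3
  #...#|.  b17=0 t=3,i=3
  #....|#  b16=1 t=1,i=10
  .####|.  b15=0 t=0,i=2
  .###.|.  b14=0 t=3,i=6
  .##.#|.  b13=0 t=0,i=10
  .##..|#  b12=1 t=1,i=8
  .#.##|.  b11=0 t=3,i=10
  .#.#.|#  b10=1 t=2,i=7
  .#..#|#  b9=1 t=0,i=7
  .#...|#  b8=1 t=2,i=0
  ..###|.  b7=0 t=3,i=5
  ..##.|.  b6=0 t=0,i=9
  ..#.#|#  b5=1 t=2,i=6
  ..#..|#  b4=1 t=4,i=4
  ...##|#  b3=1 t=1,i=6
  ...#.|#  b2=1 t=2,i=5
  ....#|.  b1=0 t=1,i=5
  .....|.  b0=0 t=1,i=0
  bits 00000010010011010001011100111100 = 38606652

38606652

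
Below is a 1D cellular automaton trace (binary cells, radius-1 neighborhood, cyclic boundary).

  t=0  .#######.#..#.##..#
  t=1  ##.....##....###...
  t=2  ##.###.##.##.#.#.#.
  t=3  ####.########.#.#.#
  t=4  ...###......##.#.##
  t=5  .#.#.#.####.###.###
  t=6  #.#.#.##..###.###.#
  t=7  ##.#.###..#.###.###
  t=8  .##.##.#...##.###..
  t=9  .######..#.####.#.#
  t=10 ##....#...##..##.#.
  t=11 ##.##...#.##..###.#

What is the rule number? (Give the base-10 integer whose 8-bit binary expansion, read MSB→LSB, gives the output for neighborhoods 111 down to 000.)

  [7] ### => .  t=0,i=2
  [6] ##. => #  t=0,i=7
  [5] #.# => #  t=0,i=0
  [4] #.. => .  t=0,i=10
  [3] .## => #  t=0,i=1
  [2] .#. => .  t=0,i=9
  [1] ..# => .  t=0,i=11
  [0] ... => #  t=1,i=3
  bits 01101001 = 105

105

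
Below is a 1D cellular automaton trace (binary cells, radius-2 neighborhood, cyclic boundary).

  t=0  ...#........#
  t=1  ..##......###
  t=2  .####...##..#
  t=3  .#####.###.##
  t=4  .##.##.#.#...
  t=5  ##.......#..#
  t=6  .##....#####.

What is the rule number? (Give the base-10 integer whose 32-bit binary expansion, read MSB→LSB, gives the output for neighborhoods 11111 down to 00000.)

  #####|.  b31=0 t=3,i=3
  ####.|#  b30=1 t=2,i=3
  ###.#|#  b29=1 t=3,i=5
  ###..|#  b28=1 t=1,i=12
  ##.##|.  b27=0 t=3,i=0
  ##.#.|.  b26=0 t=4,i=6
  ##..#|.  b25=0 t=1,i=0
  ##...|#  b24=1 t=1,i=4
  #.###|#  b23=1 t=2,i=1
  #.##.|.  b22=0 t=3,i=11
  #.#.#|.  b21=0 t=4,i=7
  #.#..|#  b20=1 t=4,i=9
  #..##|#  b19=1 t=1,i=1
  #..#.|#  b18=1 t=2,i=11
  #...#|.  b17=0 t=0,i=1
  #....|.  b16=0 t=0,i=5
  .####|#  b15=1 t=2,i=2
  .###.|.  b14=0 t=1,i=11
  .##.#|.  b13=0 t=3,i=12
  .##..|#  b12=1 t=1,i=3
  .#.##|.  b11=0 t=2,i=0
  .#.#.|.  b10=0 t=4,i=8
  .#..#|#  b9=1 t=5,i=10
  .#...|.  b8=0 t=0,i=0
  ..###|.  b7=0 t=1,i=10
  ..##.|#  b6=1 t=1,i=2
  ..#.#|#  b5=1 t=2,i=12
  ..#..|#  b4=1 t=0,i=3
  ...##|#  b3=1 t=1,i=9
  ...#.|#  b2=1 t=0,i=2
  ....#|#  b1=1 t=0,i=10
  .....|.  b0=0 t=0,i=6
  bits 01110001100111001001001001111110 = 1906086526

1906086526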